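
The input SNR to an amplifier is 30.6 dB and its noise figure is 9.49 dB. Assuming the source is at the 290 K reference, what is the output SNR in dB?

21.11 dB

By definition F = SNR_in/SNR_out, so in dB: SNR_out = SNR_in − NF
SNR_out = 30.6 − 9.49 = 21.11 dB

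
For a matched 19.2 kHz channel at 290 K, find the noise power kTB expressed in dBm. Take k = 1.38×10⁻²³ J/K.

−131.1 dBm

P_n = kTB = 1.38×10⁻²³ × 290 × 1.92×10⁴ = 7.68×10⁻¹⁷ W
In dBm: 10 log₁₀(7.68×10⁻¹⁷ / 10⁻³) = −131.1 dBm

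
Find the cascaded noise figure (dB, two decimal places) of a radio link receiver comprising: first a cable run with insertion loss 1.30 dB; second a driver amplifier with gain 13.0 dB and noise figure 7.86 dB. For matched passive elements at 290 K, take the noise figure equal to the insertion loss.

9.16 dB

Convert to linear (a loss of L dB is a gain of −L dB): F_i = 10^(NF_i/10), G_i = 10^(G_i,dB/10)
  Stage 1: F_1 = 10^(1.30/10) = 1.349, G_1 = 10^(−1.30/10) = 0.7413
  Stage 2: F_2 = 10^(7.86/10) = 6.109, G_2 = 10^(13.0/10) = 19.95
Friis cascade:
  F = 1.349 + (6.109 − 1)/0.7413 = 8.241
NF = 10 log₁₀(8.241) = 9.16 dB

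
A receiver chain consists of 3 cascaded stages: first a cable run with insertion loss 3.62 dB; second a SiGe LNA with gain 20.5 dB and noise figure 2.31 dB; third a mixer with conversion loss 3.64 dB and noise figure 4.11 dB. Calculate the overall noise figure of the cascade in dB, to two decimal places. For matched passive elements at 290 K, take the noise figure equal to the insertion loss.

Convert to linear (a loss of L dB is a gain of −L dB): F_i = 10^(NF_i/10), G_i = 10^(G_i,dB/10)
  Stage 1: F_1 = 10^(3.62/10) = 2.301, G_1 = 10^(−3.62/10) = 0.4345
  Stage 2: F_2 = 10^(2.31/10) = 1.702, G_2 = 10^(20.5/10) = 112.2
  Stage 3: F_3 = 10^(4.11/10) = 2.576, G_3 = 10^(−3.64/10) = 0.4325
Friis cascade:
  F = 2.301 + (1.702 − 1)/0.4345 + (2.576 − 1)/48.75 = 3.950
NF = 10 log₁₀(3.950) = 5.97 dB

5.97 dB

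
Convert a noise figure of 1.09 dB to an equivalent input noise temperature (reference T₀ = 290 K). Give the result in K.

F = 10^(1.09/10) = 1.28529
T_e = (F − 1)·T₀ = (1.28529 − 1) × 290 = 82.7 K

82.7 K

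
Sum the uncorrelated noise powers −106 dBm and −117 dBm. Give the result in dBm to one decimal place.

Convert to linear, add, convert back:
P₁ = 2.51×10⁻¹⁴ W, P₂ = 2.00×10⁻¹⁵ W
P_tot = 2.71×10⁻¹⁴ W → 10 log₁₀(P_tot / 10⁻³) = −105.7 dBm

−105.7 dBm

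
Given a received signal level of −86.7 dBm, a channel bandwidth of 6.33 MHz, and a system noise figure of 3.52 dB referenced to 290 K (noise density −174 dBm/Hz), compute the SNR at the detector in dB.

15.8 dB

Noise floor: N = −174 + 10 log₁₀(B) + NF
10 log₁₀(6.33×10⁶) = 68.01 dB
N = −174 + 68.01 + 3.52 = −102.47 dBm
SNR = P_sig − N = −86.7 − (−102.47) = 15.77 dB → 15.8 dB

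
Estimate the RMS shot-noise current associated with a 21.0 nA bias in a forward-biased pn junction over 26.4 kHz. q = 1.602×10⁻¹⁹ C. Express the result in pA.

13.3 pA

I_n = √(2qI·B)
2qI·B = 2 × 1.602×10⁻¹⁹ × 2.10×10⁻⁸ × 2.64×10⁴ = 1.78×10⁻²² A²
I_n = √(1.78×10⁻²²) = 1.33×10⁻¹¹ A = 13.3 pA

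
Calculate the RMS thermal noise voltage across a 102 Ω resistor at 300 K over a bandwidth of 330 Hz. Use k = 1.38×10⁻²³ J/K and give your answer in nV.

23.6 nV

V_n = √(4kTRB)
4kTRB = 4 × 1.38×10⁻²³ × 300 × 1.02×10² × 3.30×10² = 5.57×10⁻¹⁶ V²
V_n = √(5.57×10⁻¹⁶) = 2.36×10⁻⁸ V = 23.6 nV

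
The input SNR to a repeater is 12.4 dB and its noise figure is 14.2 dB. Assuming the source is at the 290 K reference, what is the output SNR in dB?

By definition F = SNR_in/SNR_out, so in dB: SNR_out = SNR_in − NF
SNR_out = 12.4 − 14.2 = −1.8 dB

−1.8 dB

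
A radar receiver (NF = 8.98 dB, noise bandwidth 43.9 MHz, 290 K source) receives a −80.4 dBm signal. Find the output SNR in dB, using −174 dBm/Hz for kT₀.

8.2 dB

Noise floor: N = −174 + 10 log₁₀(B) + NF
10 log₁₀(4.39×10⁷) = 76.42 dB
N = −174 + 76.42 + 8.98 = −88.60 dBm
SNR = P_sig − N = −80.4 − (−88.60) = 8.20 dB → 8.2 dB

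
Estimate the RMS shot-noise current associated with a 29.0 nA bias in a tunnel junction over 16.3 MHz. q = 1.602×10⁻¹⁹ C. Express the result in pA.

389 pA

I_n = √(2qI·B)
2qI·B = 2 × 1.602×10⁻¹⁹ × 2.90×10⁻⁸ × 1.63×10⁷ = 1.51×10⁻¹⁹ A²
I_n = √(1.51×10⁻¹⁹) = 3.89×10⁻¹⁰ A = 389 pA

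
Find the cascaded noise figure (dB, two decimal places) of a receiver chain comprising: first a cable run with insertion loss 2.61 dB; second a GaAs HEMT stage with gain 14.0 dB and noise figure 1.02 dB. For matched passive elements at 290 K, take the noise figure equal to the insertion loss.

3.63 dB

Convert to linear (a loss of L dB is a gain of −L dB): F_i = 10^(NF_i/10), G_i = 10^(G_i,dB/10)
  Stage 1: F_1 = 10^(2.61/10) = 1.824, G_1 = 10^(−2.61/10) = 0.5483
  Stage 2: F_2 = 10^(1.02/10) = 1.265, G_2 = 10^(14.0/10) = 25.12
Friis cascade:
  F = 1.824 + (1.265 − 1)/0.5483 = 2.307
NF = 10 log₁₀(2.307) = 3.63 dB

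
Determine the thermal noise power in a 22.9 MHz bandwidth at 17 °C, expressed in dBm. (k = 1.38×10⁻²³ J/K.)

−100.4 dBm

T = 17 °C + 273.15 = 290.15 K
P_n = kTB = 1.38×10⁻²³ × 290.15 × 2.29×10⁷ = 9.17×10⁻¹⁴ W
In dBm: 10 log₁₀(9.17×10⁻¹⁴ / 10⁻³) = −100.4 dBm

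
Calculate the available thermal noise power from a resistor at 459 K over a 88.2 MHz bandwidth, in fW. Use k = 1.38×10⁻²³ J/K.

P_n = kTB = 1.38×10⁻²³ × 459 × 8.82×10⁷ = 5.59×10⁻¹³ W = 559 fW

559 fW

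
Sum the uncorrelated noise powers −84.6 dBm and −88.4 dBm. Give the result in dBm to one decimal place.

Convert to linear, add, convert back:
P₁ = 3.47×10⁻¹² W, P₂ = 1.45×10⁻¹² W
P_tot = 4.91×10⁻¹² W → 10 log₁₀(P_tot / 10⁻³) = −83.1 dBm

−83.1 dBm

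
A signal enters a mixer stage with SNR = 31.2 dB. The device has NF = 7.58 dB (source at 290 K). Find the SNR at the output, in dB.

23.62 dB

By definition F = SNR_in/SNR_out, so in dB: SNR_out = SNR_in − NF
SNR_out = 31.2 − 7.58 = 23.62 dB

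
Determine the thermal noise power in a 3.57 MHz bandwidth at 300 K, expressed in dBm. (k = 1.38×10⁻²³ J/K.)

P_n = kTB = 1.38×10⁻²³ × 300 × 3.57×10⁶ = 1.48×10⁻¹⁴ W
In dBm: 10 log₁₀(1.48×10⁻¹⁴ / 10⁻³) = −108.3 dBm

−108.3 dBm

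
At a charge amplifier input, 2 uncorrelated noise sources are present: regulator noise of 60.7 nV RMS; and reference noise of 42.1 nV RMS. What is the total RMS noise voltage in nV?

73.9 nV

Uncorrelated sources add in power (mean-square): V_tot = √(ΣV_i²)
V_tot = √[(6.07×10⁻⁸)² + (4.21×10⁻⁸)²] = 7.39×10⁻⁸ V = 73.9 nV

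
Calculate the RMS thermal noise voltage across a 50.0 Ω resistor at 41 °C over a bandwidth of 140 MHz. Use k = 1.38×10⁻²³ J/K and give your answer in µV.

T = 41 °C + 273.15 = 314.15 K
V_n = √(4kTRB)
4kTRB = 4 × 1.38×10⁻²³ × 314.15 × 5.00×10¹ × 1.40×10⁸ = 1.21×10⁻¹⁰ V²
V_n = √(1.21×10⁻¹⁰) = 1.10×10⁻⁵ V = 11.0 µV

11.0 µV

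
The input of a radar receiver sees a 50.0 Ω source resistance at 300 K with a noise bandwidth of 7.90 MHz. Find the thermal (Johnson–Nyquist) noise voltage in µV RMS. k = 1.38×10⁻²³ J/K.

2.56 µV

V_n = √(4kTRB)
4kTRB = 4 × 1.38×10⁻²³ × 300 × 5.00×10¹ × 7.90×10⁶ = 6.54×10⁻¹² V²
V_n = √(6.54×10⁻¹²) = 2.56×10⁻⁶ V = 2.56 µV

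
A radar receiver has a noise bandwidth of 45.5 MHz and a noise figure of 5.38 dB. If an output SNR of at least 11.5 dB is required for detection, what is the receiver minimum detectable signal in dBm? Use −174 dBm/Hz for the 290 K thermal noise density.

−80.5 dBm

Sensitivity = −174 + 10 log₁₀(B) + NF + SNR_min
= −174 + 76.58 + 5.38 + 11.5
= −80.54 dBm → −80.5 dBm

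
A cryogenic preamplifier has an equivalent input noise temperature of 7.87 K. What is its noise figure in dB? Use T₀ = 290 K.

0.116 dB

F = 1 + T_e/T₀ = 1 + 7.87/290 = 1.02714
NF = 10 log₁₀(1.02714) = 0.116 dB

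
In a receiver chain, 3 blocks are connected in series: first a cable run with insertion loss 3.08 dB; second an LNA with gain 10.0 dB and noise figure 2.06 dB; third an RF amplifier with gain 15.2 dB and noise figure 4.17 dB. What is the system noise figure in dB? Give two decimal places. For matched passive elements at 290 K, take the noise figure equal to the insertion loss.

Convert to linear (a loss of L dB is a gain of −L dB): F_i = 10^(NF_i/10), G_i = 10^(G_i,dB/10)
  Stage 1: F_1 = 10^(3.08/10) = 2.032, G_1 = 10^(−3.08/10) = 0.4920
  Stage 2: F_2 = 10^(2.06/10) = 1.607, G_2 = 10^(10.0/10) = 10.00
  Stage 3: F_3 = 10^(4.17/10) = 2.612, G_3 = 10^(15.2/10) = 33.11
Friis cascade:
  F = 2.032 + (1.607 − 1)/0.4920 + (2.612 − 1)/4.920 = 3.594
NF = 10 log₁₀(3.594) = 5.56 dB

5.56 dB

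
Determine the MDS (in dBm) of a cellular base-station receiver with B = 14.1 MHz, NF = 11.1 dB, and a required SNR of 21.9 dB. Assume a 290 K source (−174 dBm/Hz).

Sensitivity = −174 + 10 log₁₀(B) + NF + SNR_min
= −174 + 71.49 + 11.1 + 21.9
= −69.51 dBm → −69.5 dBm

−69.5 dBm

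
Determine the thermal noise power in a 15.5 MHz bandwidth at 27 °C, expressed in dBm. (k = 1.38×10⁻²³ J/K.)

T = 27 °C + 273.15 = 300.15 K
P_n = kTB = 1.38×10⁻²³ × 300.15 × 1.55×10⁷ = 6.42×10⁻¹⁴ W
In dBm: 10 log₁₀(6.42×10⁻¹⁴ / 10⁻³) = −101.9 dBm

−101.9 dBm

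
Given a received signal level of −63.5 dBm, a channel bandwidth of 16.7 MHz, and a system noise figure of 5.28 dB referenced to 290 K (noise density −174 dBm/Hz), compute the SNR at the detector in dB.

Noise floor: N = −174 + 10 log₁₀(B) + NF
10 log₁₀(1.67×10⁷) = 72.23 dB
N = −174 + 72.23 + 5.28 = −96.49 dBm
SNR = P_sig − N = −63.5 − (−96.49) = 32.99 dB → 33.0 dB

33.0 dB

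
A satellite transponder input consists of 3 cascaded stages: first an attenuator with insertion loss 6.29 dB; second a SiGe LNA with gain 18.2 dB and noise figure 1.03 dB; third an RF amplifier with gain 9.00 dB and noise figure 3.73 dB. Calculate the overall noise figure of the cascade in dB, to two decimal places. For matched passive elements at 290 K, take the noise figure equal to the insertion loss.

Convert to linear (a loss of L dB is a gain of −L dB): F_i = 10^(NF_i/10), G_i = 10^(G_i,dB/10)
  Stage 1: F_1 = 10^(6.29/10) = 4.256, G_1 = 10^(−6.29/10) = 0.2350
  Stage 2: F_2 = 10^(1.03/10) = 1.268, G_2 = 10^(18.2/10) = 66.07
  Stage 3: F_3 = 10^(3.73/10) = 2.360, G_3 = 10^(9.00/10) = 7.943
Friis cascade:
  F = 4.256 + (1.268 − 1)/0.2350 + (2.360 − 1)/15.52 = 5.483
NF = 10 log₁₀(5.483) = 7.39 dB

7.39 dB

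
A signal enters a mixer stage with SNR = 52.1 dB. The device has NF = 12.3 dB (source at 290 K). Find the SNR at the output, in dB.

By definition F = SNR_in/SNR_out, so in dB: SNR_out = SNR_in − NF
SNR_out = 52.1 − 12.3 = 39.8 dB

39.8 dB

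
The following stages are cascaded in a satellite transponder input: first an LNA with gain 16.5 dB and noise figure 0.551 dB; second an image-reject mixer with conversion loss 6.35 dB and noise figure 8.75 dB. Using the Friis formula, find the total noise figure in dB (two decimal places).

1.07 dB

Convert to linear (a loss of L dB is a gain of −L dB): F_i = 10^(NF_i/10), G_i = 10^(G_i,dB/10)
  Stage 1: F_1 = 10^(0.551/10) = 1.135, G_1 = 10^(16.5/10) = 44.67
  Stage 2: F_2 = 10^(8.75/10) = 7.499, G_2 = 10^(−6.35/10) = 0.2317
Friis cascade:
  F = 1.135 + (7.499 − 1)/44.67 = 1.281
NF = 10 log₁₀(1.281) = 1.07 dB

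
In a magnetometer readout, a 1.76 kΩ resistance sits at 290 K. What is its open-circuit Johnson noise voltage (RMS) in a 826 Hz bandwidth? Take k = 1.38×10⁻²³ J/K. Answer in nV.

V_n = √(4kTRB)
4kTRB = 4 × 1.38×10⁻²³ × 290 × 1.76×10³ × 8.26×10² = 2.33×10⁻¹⁴ V²
V_n = √(2.33×10⁻¹⁴) = 1.53×10⁻⁷ V = 153 nV

153 nV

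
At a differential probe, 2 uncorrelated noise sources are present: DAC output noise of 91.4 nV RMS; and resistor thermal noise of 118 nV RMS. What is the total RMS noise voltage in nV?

Uncorrelated sources add in power (mean-square): V_tot = √(ΣV_i²)
V_tot = √[(9.14×10⁻⁸)² + (1.18×10⁻⁷)²] = 1.49×10⁻⁷ V = 149 nV

149 nV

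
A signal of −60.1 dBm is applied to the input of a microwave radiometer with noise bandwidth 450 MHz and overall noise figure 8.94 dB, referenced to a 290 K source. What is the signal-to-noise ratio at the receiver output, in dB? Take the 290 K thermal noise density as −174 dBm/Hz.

Noise floor: N = −174 + 10 log₁₀(B) + NF
10 log₁₀(4.50×10⁸) = 86.53 dB
N = −174 + 86.53 + 8.94 = −78.53 dBm
SNR = P_sig − N = −60.1 − (−78.53) = 18.43 dB → 18.4 dB

18.4 dB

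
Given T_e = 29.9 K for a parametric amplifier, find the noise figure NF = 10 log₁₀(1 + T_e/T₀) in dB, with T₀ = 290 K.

F = 1 + T_e/T₀ = 1 + 29.9/290 = 1.1031
NF = 10 log₁₀(1.1031) = 0.426 dB

0.426 dB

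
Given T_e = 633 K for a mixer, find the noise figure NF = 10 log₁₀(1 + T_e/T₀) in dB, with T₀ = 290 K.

5.03 dB

F = 1 + T_e/T₀ = 1 + 633/290 = 3.18276
NF = 10 log₁₀(3.18276) = 5.03 dB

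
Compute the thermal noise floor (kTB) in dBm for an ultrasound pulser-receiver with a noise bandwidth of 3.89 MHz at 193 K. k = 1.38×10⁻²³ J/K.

−109.8 dBm

P_n = kTB = 1.38×10⁻²³ × 193 × 3.89×10⁶ = 1.04×10⁻¹⁴ W
In dBm: 10 log₁₀(1.04×10⁻¹⁴ / 10⁻³) = −109.8 dBm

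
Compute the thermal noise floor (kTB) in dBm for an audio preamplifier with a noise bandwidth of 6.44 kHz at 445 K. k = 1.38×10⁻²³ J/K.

−134.0 dBm

P_n = kTB = 1.38×10⁻²³ × 445 × 6.44×10³ = 3.95×10⁻¹⁷ W
In dBm: 10 log₁₀(3.95×10⁻¹⁷ / 10⁻³) = −134.0 dBm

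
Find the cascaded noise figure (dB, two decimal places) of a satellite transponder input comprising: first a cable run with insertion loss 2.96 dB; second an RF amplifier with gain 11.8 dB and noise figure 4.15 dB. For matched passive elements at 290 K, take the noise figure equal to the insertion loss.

Convert to linear (a loss of L dB is a gain of −L dB): F_i = 10^(NF_i/10), G_i = 10^(G_i,dB/10)
  Stage 1: F_1 = 10^(2.96/10) = 1.977, G_1 = 10^(−2.96/10) = 0.5058
  Stage 2: F_2 = 10^(4.15/10) = 2.600, G_2 = 10^(11.8/10) = 15.14
Friis cascade:
  F = 1.977 + (2.600 − 1)/0.5058 = 5.140
NF = 10 log₁₀(5.140) = 7.11 dB

7.11 dB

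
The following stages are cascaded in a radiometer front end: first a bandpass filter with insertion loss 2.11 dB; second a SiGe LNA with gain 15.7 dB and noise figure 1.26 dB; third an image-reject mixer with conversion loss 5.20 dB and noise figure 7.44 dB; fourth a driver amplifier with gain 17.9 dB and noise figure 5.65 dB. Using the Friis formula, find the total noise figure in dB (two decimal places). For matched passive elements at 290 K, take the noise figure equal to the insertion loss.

4.41 dB

Convert to linear (a loss of L dB is a gain of −L dB): F_i = 10^(NF_i/10), G_i = 10^(G_i,dB/10)
  Stage 1: F_1 = 10^(2.11/10) = 1.626, G_1 = 10^(−2.11/10) = 0.6152
  Stage 2: F_2 = 10^(1.26/10) = 1.337, G_2 = 10^(15.7/10) = 37.15
  Stage 3: F_3 = 10^(7.44/10) = 5.546, G_3 = 10^(−5.20/10) = 0.3020
  Stage 4: F_4 = 10^(5.65/10) = 3.673, G_4 = 10^(17.9/10) = 61.66
Friis cascade:
  F = 1.626 + (1.337 − 1)/0.6152 + (5.546 − 1)/22.86 + (3.673 − 1)/6.902 = 2.759
NF = 10 log₁₀(2.759) = 4.41 dB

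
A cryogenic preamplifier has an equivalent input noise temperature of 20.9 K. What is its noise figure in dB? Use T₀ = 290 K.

0.302 dB

F = 1 + T_e/T₀ = 1 + 20.9/290 = 1.07207
NF = 10 log₁₀(1.07207) = 0.302 dB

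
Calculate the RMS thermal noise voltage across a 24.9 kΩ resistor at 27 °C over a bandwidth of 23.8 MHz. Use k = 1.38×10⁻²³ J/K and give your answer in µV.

T = 27 °C + 273.15 = 300.15 K
V_n = √(4kTRB)
4kTRB = 4 × 1.38×10⁻²³ × 300.15 × 2.49×10⁴ × 2.38×10⁷ = 9.82×10⁻⁹ V²
V_n = √(9.82×10⁻⁹) = 9.91×10⁻⁵ V = 99.1 µV

99.1 µV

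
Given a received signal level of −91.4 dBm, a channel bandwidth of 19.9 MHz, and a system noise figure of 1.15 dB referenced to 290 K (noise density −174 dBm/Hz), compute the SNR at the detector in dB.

8.5 dB

Noise floor: N = −174 + 10 log₁₀(B) + NF
10 log₁₀(1.99×10⁷) = 72.99 dB
N = −174 + 72.99 + 1.15 = −99.86 dBm
SNR = P_sig − N = −91.4 − (−99.86) = 8.46 dB → 8.5 dB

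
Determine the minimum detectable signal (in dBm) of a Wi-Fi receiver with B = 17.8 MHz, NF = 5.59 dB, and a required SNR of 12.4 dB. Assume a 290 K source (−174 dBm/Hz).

−83.5 dBm

Sensitivity = −174 + 10 log₁₀(B) + NF + SNR_min
= −174 + 72.5 + 5.59 + 12.4
= −83.51 dBm → −83.5 dBm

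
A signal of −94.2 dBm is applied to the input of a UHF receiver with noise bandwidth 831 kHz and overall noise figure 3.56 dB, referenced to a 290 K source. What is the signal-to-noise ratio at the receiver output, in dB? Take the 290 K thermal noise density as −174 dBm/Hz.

17.0 dB

Noise floor: N = −174 + 10 log₁₀(B) + NF
10 log₁₀(8.31×10⁵) = 59.2 dB
N = −174 + 59.2 + 3.56 = −111.24 dBm
SNR = P_sig − N = −94.2 − (−111.24) = 17.04 dB → 17.0 dB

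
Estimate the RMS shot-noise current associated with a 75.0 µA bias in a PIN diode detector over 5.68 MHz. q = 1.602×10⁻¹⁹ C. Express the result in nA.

11.7 nA

I_n = √(2qI·B)
2qI·B = 2 × 1.602×10⁻¹⁹ × 7.50×10⁻⁵ × 5.68×10⁶ = 1.36×10⁻¹⁶ A²
I_n = √(1.36×10⁻¹⁶) = 1.17×10⁻⁸ A = 11.7 nA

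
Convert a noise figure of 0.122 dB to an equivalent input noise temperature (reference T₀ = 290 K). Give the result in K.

F = 10^(0.122/10) = 1.02849
T_e = (F − 1)·T₀ = (1.02849 − 1) × 290 = 8.26 K

8.26 K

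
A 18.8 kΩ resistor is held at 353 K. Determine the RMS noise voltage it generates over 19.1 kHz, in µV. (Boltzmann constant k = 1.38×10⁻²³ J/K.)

V_n = √(4kTRB)
4kTRB = 4 × 1.38×10⁻²³ × 353 × 1.88×10⁴ × 1.91×10⁴ = 7.00×10⁻¹² V²
V_n = √(7.00×10⁻¹²) = 2.65×10⁻⁶ V = 2.65 µV

2.65 µV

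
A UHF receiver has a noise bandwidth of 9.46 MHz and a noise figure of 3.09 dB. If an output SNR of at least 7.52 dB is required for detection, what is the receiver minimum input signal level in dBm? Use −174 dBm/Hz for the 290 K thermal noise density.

−93.6 dBm

Sensitivity = −174 + 10 log₁₀(B) + NF + SNR_min
= −174 + 69.76 + 3.09 + 7.52
= −93.63 dBm → −93.6 dBm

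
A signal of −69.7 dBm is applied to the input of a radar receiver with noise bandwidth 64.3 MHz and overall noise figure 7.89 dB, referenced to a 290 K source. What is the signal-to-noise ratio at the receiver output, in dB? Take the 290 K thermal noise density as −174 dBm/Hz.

Noise floor: N = −174 + 10 log₁₀(B) + NF
10 log₁₀(6.43×10⁷) = 78.08 dB
N = −174 + 78.08 + 7.89 = −88.03 dBm
SNR = P_sig − N = −69.7 − (−88.03) = 18.33 dB → 18.3 dB

18.3 dB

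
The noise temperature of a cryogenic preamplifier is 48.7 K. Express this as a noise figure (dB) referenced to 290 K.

0.674 dB

F = 1 + T_e/T₀ = 1 + 48.7/290 = 1.16793
NF = 10 log₁₀(1.16793) = 0.674 dB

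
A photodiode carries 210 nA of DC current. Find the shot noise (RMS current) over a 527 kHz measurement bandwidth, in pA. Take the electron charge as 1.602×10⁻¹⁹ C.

188 pA

I_n = √(2qI·B)
2qI·B = 2 × 1.602×10⁻¹⁹ × 2.10×10⁻⁷ × 5.27×10⁵ = 3.55×10⁻²⁰ A²
I_n = √(3.55×10⁻²⁰) = 1.88×10⁻¹⁰ A = 188 pA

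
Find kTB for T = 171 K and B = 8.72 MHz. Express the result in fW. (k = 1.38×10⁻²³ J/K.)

20.6 fW

P_n = kTB = 1.38×10⁻²³ × 171 × 8.72×10⁶ = 2.06×10⁻¹⁴ W = 20.6 fW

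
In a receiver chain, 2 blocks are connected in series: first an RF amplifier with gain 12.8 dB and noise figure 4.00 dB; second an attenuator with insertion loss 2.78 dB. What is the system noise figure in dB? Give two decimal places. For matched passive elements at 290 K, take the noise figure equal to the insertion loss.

Convert to linear (a loss of L dB is a gain of −L dB): F_i = 10^(NF_i/10), G_i = 10^(G_i,dB/10)
  Stage 1: F_1 = 10^(4.00/10) = 2.512, G_1 = 10^(12.8/10) = 19.05
  Stage 2: F_2 = 10^(2.78/10) = 1.897, G_2 = 10^(−2.78/10) = 0.5272
Friis cascade:
  F = 2.512 + (1.897 − 1)/19.05 = 2.559
NF = 10 log₁₀(2.559) = 4.08 dB

4.08 dB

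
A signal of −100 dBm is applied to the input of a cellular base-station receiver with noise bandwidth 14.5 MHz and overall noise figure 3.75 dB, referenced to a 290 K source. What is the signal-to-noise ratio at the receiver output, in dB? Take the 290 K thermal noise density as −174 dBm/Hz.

−1.4 dB

Noise floor: N = −174 + 10 log₁₀(B) + NF
10 log₁₀(1.45×10⁷) = 71.61 dB
N = −174 + 71.61 + 3.75 = −98.64 dBm
SNR = P_sig − N = −100 − (−98.64) = −1.36 dB → −1.4 dB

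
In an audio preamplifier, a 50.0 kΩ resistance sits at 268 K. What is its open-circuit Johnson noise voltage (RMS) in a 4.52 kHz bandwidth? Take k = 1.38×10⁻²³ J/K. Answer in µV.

1.83 µV

V_n = √(4kTRB)
4kTRB = 4 × 1.38×10⁻²³ × 268 × 5.00×10⁴ × 4.52×10³ = 3.34×10⁻¹² V²
V_n = √(3.34×10⁻¹²) = 1.83×10⁻⁶ V = 1.83 µV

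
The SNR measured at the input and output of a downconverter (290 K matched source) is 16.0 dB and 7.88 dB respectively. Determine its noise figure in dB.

8.12 dB

NF (dB) = SNR_in(dB) − SNR_out(dB) when the source is at T₀
NF = 16.0 − 7.88 = 8.12 dB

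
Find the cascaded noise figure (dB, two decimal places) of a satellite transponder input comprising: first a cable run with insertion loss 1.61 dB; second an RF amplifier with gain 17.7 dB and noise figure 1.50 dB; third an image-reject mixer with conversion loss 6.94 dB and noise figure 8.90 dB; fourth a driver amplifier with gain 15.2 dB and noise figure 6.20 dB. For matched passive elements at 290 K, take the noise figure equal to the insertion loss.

4.15 dB

Convert to linear (a loss of L dB is a gain of −L dB): F_i = 10^(NF_i/10), G_i = 10^(G_i,dB/10)
  Stage 1: F_1 = 10^(1.61/10) = 1.449, G_1 = 10^(−1.61/10) = 0.6902
  Stage 2: F_2 = 10^(1.50/10) = 1.413, G_2 = 10^(17.7/10) = 58.88
  Stage 3: F_3 = 10^(8.90/10) = 7.762, G_3 = 10^(−6.94/10) = 0.2023
  Stage 4: F_4 = 10^(6.20/10) = 4.169, G_4 = 10^(15.2/10) = 33.11
Friis cascade:
  F = 1.449 + (1.413 − 1)/0.6902 + (7.762 − 1)/40.64 + (4.169 − 1)/8.222 = 2.598
NF = 10 log₁₀(2.598) = 4.15 dB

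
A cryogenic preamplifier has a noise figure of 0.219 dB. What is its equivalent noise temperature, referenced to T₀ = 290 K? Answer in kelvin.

15.0 K

F = 10^(0.219/10) = 1.05172
T_e = (F − 1)·T₀ = (1.05172 − 1) × 290 = 15.0 K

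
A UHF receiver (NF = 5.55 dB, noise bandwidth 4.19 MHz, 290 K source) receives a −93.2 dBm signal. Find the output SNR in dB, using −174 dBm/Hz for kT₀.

9.0 dB

Noise floor: N = −174 + 10 log₁₀(B) + NF
10 log₁₀(4.19×10⁶) = 66.22 dB
N = −174 + 66.22 + 5.55 = −102.23 dBm
SNR = P_sig − N = −93.2 − (−102.23) = 9.03 dB → 9.0 dB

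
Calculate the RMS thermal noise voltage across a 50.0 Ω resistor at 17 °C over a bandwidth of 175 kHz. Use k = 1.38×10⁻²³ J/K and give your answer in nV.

T = 17 °C + 273.15 = 290.15 K
V_n = √(4kTRB)
4kTRB = 4 × 1.38×10⁻²³ × 290.15 × 5.00×10¹ × 1.75×10⁵ = 1.40×10⁻¹³ V²
V_n = √(1.40×10⁻¹³) = 3.74×10⁻⁷ V = 374 nV

374 nV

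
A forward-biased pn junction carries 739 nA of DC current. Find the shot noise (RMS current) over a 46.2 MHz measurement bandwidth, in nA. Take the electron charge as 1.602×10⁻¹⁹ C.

3.31 nA

I_n = √(2qI·B)
2qI·B = 2 × 1.602×10⁻¹⁹ × 7.39×10⁻⁷ × 4.62×10⁷ = 1.09×10⁻¹⁷ A²
I_n = √(1.09×10⁻¹⁷) = 3.31×10⁻⁹ A = 3.31 nA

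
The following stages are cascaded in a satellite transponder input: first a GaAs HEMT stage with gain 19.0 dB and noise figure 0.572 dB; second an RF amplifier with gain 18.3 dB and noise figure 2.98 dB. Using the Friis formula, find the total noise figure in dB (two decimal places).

Convert to linear (a loss of L dB is a gain of −L dB): F_i = 10^(NF_i/10), G_i = 10^(G_i,dB/10)
  Stage 1: F_1 = 10^(0.572/10) = 1.141, G_1 = 10^(19.0/10) = 79.43
  Stage 2: F_2 = 10^(2.98/10) = 1.986, G_2 = 10^(18.3/10) = 67.61
Friis cascade:
  F = 1.141 + (1.986 − 1)/79.43 = 1.153
NF = 10 log₁₀(1.153) = 0.62 dB

0.62 dB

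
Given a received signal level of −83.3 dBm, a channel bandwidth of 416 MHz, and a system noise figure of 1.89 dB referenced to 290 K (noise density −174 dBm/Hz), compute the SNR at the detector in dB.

2.6 dB

Noise floor: N = −174 + 10 log₁₀(B) + NF
10 log₁₀(4.16×10⁸) = 86.19 dB
N = −174 + 86.19 + 1.89 = −85.92 dBm
SNR = P_sig − N = −83.3 − (−85.92) = 2.62 dB → 2.6 dB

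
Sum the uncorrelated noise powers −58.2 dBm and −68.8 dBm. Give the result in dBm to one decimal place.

−57.8 dBm

Convert to linear, add, convert back:
P₁ = 1.51×10⁻⁹ W, P₂ = 1.32×10⁻¹⁰ W
P_tot = 1.65×10⁻⁹ W → 10 log₁₀(P_tot / 10⁻³) = −57.8 dBm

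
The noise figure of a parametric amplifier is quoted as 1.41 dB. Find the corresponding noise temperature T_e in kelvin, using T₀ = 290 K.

F = 10^(1.41/10) = 1.38357
T_e = (F − 1)·T₀ = (1.38357 − 1) × 290 = 111 K

111 K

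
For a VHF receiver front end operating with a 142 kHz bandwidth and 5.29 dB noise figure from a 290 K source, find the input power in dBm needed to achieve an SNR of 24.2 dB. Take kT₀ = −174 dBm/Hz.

−93.0 dBm

Sensitivity = −174 + 10 log₁₀(B) + NF + SNR_min
= −174 + 51.52 + 5.29 + 24.2
= −92.99 dBm → −93.0 dBm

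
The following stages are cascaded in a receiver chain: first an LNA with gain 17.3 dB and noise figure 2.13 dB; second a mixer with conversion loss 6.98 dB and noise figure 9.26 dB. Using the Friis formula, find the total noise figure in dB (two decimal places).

Convert to linear (a loss of L dB is a gain of −L dB): F_i = 10^(NF_i/10), G_i = 10^(G_i,dB/10)
  Stage 1: F_1 = 10^(2.13/10) = 1.633, G_1 = 10^(17.3/10) = 53.70
  Stage 2: F_2 = 10^(9.26/10) = 8.433, G_2 = 10^(−6.98/10) = 0.2004
Friis cascade:
  F = 1.633 + (8.433 − 1)/53.70 = 1.771
NF = 10 log₁₀(1.771) = 2.48 dB

2.48 dB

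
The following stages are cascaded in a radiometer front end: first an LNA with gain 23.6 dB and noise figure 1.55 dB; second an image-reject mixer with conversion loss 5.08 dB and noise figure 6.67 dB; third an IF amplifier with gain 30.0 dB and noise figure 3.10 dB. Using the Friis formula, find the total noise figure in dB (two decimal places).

1.64 dB

Convert to linear (a loss of L dB is a gain of −L dB): F_i = 10^(NF_i/10), G_i = 10^(G_i,dB/10)
  Stage 1: F_1 = 10^(1.55/10) = 1.429, G_1 = 10^(23.6/10) = 229.1
  Stage 2: F_2 = 10^(6.67/10) = 4.645, G_2 = 10^(−5.08/10) = 0.3105
  Stage 3: F_3 = 10^(3.10/10) = 2.042, G_3 = 10^(30.0/10) = 1000
Friis cascade:
  F = 1.429 + (4.645 − 1)/229.1 + (2.042 − 1)/71.12 = 1.459
NF = 10 log₁₀(1.459) = 1.64 dB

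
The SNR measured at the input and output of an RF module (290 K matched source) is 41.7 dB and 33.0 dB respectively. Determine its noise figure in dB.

NF (dB) = SNR_in(dB) − SNR_out(dB) when the source is at T₀
NF = 41.7 − 33.0 = 8.7 dB

8.7 dB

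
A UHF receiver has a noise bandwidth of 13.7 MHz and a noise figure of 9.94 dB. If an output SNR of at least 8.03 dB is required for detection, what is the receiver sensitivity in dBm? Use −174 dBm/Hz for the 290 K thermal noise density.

Sensitivity = −174 + 10 log₁₀(B) + NF + SNR_min
= −174 + 71.37 + 9.94 + 8.03
= −84.66 dBm → −84.7 dBm

−84.7 dBm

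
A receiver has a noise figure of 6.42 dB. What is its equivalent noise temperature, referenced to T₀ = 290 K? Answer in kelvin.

982 K

F = 10^(6.42/10) = 4.38531
T_e = (F − 1)·T₀ = (4.38531 − 1) × 290 = 982 K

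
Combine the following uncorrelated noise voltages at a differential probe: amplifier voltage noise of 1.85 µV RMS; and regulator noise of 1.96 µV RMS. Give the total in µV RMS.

2.70 µV

Uncorrelated sources add in power (mean-square): V_tot = √(ΣV_i²)
V_tot = √[(1.85×10⁻⁶)² + (1.96×10⁻⁶)²] = 2.70×10⁻⁶ V = 2.70 µV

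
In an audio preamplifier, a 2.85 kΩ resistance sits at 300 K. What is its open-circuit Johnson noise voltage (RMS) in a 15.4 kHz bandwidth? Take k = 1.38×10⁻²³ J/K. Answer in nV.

853 nV

V_n = √(4kTRB)
4kTRB = 4 × 1.38×10⁻²³ × 300 × 2.85×10³ × 1.54×10⁴ = 7.27×10⁻¹³ V²
V_n = √(7.27×10⁻¹³) = 8.53×10⁻⁷ V = 853 nV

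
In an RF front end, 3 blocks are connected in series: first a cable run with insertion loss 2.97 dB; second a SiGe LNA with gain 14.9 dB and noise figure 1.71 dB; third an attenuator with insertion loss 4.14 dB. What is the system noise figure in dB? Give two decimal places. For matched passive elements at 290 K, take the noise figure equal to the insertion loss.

4.83 dB

Convert to linear (a loss of L dB is a gain of −L dB): F_i = 10^(NF_i/10), G_i = 10^(G_i,dB/10)
  Stage 1: F_1 = 10^(2.97/10) = 1.982, G_1 = 10^(−2.97/10) = 0.5047
  Stage 2: F_2 = 10^(1.71/10) = 1.483, G_2 = 10^(14.9/10) = 30.90
  Stage 3: F_3 = 10^(4.14/10) = 2.594, G_3 = 10^(−4.14/10) = 0.3855
Friis cascade:
  F = 1.982 + (1.483 − 1)/0.5047 + (2.594 − 1)/15.60 = 3.040
NF = 10 log₁₀(3.040) = 4.83 dB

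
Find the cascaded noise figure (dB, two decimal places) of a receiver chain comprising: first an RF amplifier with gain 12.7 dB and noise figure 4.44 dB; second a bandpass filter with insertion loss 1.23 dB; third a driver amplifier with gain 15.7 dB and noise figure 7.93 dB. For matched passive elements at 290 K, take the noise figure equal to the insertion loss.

5.01 dB

Convert to linear (a loss of L dB is a gain of −L dB): F_i = 10^(NF_i/10), G_i = 10^(G_i,dB/10)
  Stage 1: F_1 = 10^(4.44/10) = 2.780, G_1 = 10^(12.7/10) = 18.62
  Stage 2: F_2 = 10^(1.23/10) = 1.327, G_2 = 10^(−1.23/10) = 0.7534
  Stage 3: F_3 = 10^(7.93/10) = 6.209, G_3 = 10^(15.7/10) = 37.15
Friis cascade:
  F = 2.780 + (1.327 − 1)/18.62 + (6.209 − 1)/14.03 = 3.169
NF = 10 log₁₀(3.169) = 5.01 dB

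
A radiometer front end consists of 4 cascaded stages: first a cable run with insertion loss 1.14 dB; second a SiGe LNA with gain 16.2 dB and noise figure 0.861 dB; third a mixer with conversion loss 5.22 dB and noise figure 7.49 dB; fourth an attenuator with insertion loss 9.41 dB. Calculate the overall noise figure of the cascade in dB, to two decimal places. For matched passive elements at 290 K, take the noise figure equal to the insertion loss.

4.03 dB

Convert to linear (a loss of L dB is a gain of −L dB): F_i = 10^(NF_i/10), G_i = 10^(G_i,dB/10)
  Stage 1: F_1 = 10^(1.14/10) = 1.300, G_1 = 10^(−1.14/10) = 0.7691
  Stage 2: F_2 = 10^(0.861/10) = 1.219, G_2 = 10^(16.2/10) = 41.69
  Stage 3: F_3 = 10^(7.49/10) = 5.610, G_3 = 10^(−5.22/10) = 0.3006
  Stage 4: F_4 = 10^(9.41/10) = 8.730, G_4 = 10^(−9.41/10) = 0.1146
Friis cascade:
  F = 1.300 + (1.219 − 1)/0.7691 + (5.610 − 1)/32.06 + (8.730 − 1)/9.638 = 2.531
NF = 10 log₁₀(2.531) = 4.03 dB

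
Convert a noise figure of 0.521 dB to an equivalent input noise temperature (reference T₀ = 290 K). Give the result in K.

37.0 K

F = 10^(0.521/10) = 1.12746
T_e = (F − 1)·T₀ = (1.12746 − 1) × 290 = 37.0 K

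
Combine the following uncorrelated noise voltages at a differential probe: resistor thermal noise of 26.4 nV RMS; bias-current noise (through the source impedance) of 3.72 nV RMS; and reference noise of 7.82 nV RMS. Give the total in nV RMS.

27.8 nV

Uncorrelated sources add in power (mean-square): V_tot = √(ΣV_i²)
V_tot = √[(2.64×10⁻⁸)² + (3.72×10⁻⁹)² + (7.82×10⁻⁹)²] = 2.78×10⁻⁸ V = 27.8 nV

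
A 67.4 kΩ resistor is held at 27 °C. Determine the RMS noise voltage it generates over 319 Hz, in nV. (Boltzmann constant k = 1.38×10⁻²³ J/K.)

T = 27 °C + 273.15 = 300.15 K
V_n = √(4kTRB)
4kTRB = 4 × 1.38×10⁻²³ × 300.15 × 6.74×10⁴ × 3.19×10² = 3.56×10⁻¹³ V²
V_n = √(3.56×10⁻¹³) = 5.97×10⁻⁷ V = 597 nV

597 nV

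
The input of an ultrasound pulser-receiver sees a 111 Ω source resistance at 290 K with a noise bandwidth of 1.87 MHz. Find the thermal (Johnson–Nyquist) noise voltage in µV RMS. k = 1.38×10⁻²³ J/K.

V_n = √(4kTRB)
4kTRB = 4 × 1.38×10⁻²³ × 290 × 1.11×10² × 1.87×10⁶ = 3.32×10⁻¹² V²
V_n = √(3.32×10⁻¹²) = 1.82×10⁻⁶ V = 1.82 µV

1.82 µV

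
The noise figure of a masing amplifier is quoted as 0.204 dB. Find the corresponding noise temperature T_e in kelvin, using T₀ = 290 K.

F = 10^(0.204/10) = 1.04809
T_e = (F − 1)·T₀ = (1.04809 − 1) × 290 = 13.9 K

13.9 K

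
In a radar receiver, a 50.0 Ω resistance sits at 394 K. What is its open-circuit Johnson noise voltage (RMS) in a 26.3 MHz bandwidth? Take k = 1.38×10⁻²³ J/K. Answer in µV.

V_n = √(4kTRB)
4kTRB = 4 × 1.38×10⁻²³ × 394 × 5.00×10¹ × 2.63×10⁷ = 2.86×10⁻¹¹ V²
V_n = √(2.86×10⁻¹¹) = 5.35×10⁻⁶ V = 5.35 µV

5.35 µV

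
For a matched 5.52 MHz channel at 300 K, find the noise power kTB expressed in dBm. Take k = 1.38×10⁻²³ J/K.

−106.4 dBm

P_n = kTB = 1.38×10⁻²³ × 300 × 5.52×10⁶ = 2.29×10⁻¹⁴ W
In dBm: 10 log₁₀(2.29×10⁻¹⁴ / 10⁻³) = −106.4 dBm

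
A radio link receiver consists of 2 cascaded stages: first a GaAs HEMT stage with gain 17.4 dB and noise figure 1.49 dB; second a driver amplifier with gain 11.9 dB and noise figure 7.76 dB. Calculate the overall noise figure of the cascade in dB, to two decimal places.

Convert to linear (a loss of L dB is a gain of −L dB): F_i = 10^(NF_i/10), G_i = 10^(G_i,dB/10)
  Stage 1: F_1 = 10^(1.49/10) = 1.409, G_1 = 10^(17.4/10) = 54.95
  Stage 2: F_2 = 10^(7.76/10) = 5.970, G_2 = 10^(11.9/10) = 15.49
Friis cascade:
  F = 1.409 + (5.970 − 1)/54.95 = 1.500
NF = 10 log₁₀(1.500) = 1.76 dB

1.76 dB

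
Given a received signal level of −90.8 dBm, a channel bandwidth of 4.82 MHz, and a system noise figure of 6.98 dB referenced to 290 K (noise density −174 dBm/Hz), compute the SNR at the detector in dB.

9.4 dB

Noise floor: N = −174 + 10 log₁₀(B) + NF
10 log₁₀(4.82×10⁶) = 66.83 dB
N = −174 + 66.83 + 6.98 = −100.19 dBm
SNR = P_sig − N = −90.8 − (−100.19) = 9.39 dB → 9.4 dB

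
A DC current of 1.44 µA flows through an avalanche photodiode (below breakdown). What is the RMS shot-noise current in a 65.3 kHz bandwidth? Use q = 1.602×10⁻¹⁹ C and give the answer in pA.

174 pA

I_n = √(2qI·B)
2qI·B = 2 × 1.602×10⁻¹⁹ × 1.44×10⁻⁶ × 6.53×10⁴ = 3.01×10⁻²⁰ A²
I_n = √(3.01×10⁻²⁰) = 1.74×10⁻¹⁰ A = 174 pA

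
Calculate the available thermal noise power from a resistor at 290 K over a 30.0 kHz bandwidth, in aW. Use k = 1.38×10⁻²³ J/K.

P_n = kTB = 1.38×10⁻²³ × 290 × 3.00×10⁴ = 1.20×10⁻¹⁶ W = 120 aW

120 aW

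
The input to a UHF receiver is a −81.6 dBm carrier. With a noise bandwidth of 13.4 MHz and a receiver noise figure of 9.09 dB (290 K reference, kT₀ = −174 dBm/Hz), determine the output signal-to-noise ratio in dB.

Noise floor: N = −174 + 10 log₁₀(B) + NF
10 log₁₀(1.34×10⁷) = 71.27 dB
N = −174 + 71.27 + 9.09 = −93.64 dBm
SNR = P_sig − N = −81.6 − (−93.64) = 12.04 dB → 12.0 dB

12.0 dB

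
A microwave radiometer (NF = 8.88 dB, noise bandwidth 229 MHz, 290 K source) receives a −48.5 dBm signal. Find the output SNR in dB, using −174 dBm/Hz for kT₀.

33.0 dB

Noise floor: N = −174 + 10 log₁₀(B) + NF
10 log₁₀(2.29×10⁸) = 83.6 dB
N = −174 + 83.6 + 8.88 = −81.52 dBm
SNR = P_sig − N = −48.5 − (−81.52) = 33.02 dB → 33.0 dB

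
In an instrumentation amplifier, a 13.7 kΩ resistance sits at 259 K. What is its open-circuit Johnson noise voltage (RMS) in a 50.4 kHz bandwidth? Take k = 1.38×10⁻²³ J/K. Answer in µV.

3.14 µV

V_n = √(4kTRB)
4kTRB = 4 × 1.38×10⁻²³ × 259 × 1.37×10⁴ × 5.04×10⁴ = 9.87×10⁻¹² V²
V_n = √(9.87×10⁻¹²) = 3.14×10⁻⁶ V = 3.14 µV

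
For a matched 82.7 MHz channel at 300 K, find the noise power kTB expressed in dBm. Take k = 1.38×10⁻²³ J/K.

P_n = kTB = 1.38×10⁻²³ × 300 × 8.27×10⁷ = 3.42×10⁻¹³ W
In dBm: 10 log₁₀(3.42×10⁻¹³ / 10⁻³) = −94.7 dBm

−94.7 dBm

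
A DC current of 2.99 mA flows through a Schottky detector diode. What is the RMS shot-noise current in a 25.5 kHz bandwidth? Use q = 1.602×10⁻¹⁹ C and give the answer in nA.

4.94 nA

I_n = √(2qI·B)
2qI·B = 2 × 1.602×10⁻¹⁹ × 2.99×10⁻³ × 2.55×10⁴ = 2.44×10⁻¹⁷ A²
I_n = √(2.44×10⁻¹⁷) = 4.94×10⁻⁹ A = 4.94 nA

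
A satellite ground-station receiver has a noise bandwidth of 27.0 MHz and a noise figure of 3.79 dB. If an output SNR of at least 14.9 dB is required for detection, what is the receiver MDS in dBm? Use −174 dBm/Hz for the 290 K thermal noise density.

−81.0 dBm

Sensitivity = −174 + 10 log₁₀(B) + NF + SNR_min
= −174 + 74.31 + 3.79 + 14.9
= −81.00 dBm → −81.0 dBm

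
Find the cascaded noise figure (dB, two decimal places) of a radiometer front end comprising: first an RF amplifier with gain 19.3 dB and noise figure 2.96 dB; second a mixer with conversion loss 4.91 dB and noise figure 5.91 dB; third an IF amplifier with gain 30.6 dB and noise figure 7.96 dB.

Convert to linear (a loss of L dB is a gain of −L dB): F_i = 10^(NF_i/10), G_i = 10^(G_i,dB/10)
  Stage 1: F_1 = 10^(2.96/10) = 1.977, G_1 = 10^(19.3/10) = 85.11
  Stage 2: F_2 = 10^(5.91/10) = 3.899, G_2 = 10^(−4.91/10) = 0.3228
  Stage 3: F_3 = 10^(7.96/10) = 6.252, G_3 = 10^(30.6/10) = 1148
Friis cascade:
  F = 1.977 + (3.899 − 1)/85.11 + (6.252 − 1)/27.48 = 2.202
NF = 10 log₁₀(2.202) = 3.43 dB

3.43 dB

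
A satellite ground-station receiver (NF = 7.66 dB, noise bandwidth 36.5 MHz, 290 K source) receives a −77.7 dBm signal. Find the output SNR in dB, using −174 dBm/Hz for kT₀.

13.0 dB

Noise floor: N = −174 + 10 log₁₀(B) + NF
10 log₁₀(3.65×10⁷) = 75.62 dB
N = −174 + 75.62 + 7.66 = −90.72 dBm
SNR = P_sig − N = −77.7 − (−90.72) = 13.02 dB → 13.0 dB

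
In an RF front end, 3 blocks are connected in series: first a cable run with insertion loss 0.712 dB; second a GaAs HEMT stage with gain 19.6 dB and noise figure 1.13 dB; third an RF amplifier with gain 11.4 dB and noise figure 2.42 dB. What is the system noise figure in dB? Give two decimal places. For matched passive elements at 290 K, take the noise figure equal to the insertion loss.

1.87 dB

Convert to linear (a loss of L dB is a gain of −L dB): F_i = 10^(NF_i/10), G_i = 10^(G_i,dB/10)
  Stage 1: F_1 = 10^(0.712/10) = 1.178, G_1 = 10^(−0.712/10) = 0.8488
  Stage 2: F_2 = 10^(1.13/10) = 1.297, G_2 = 10^(19.6/10) = 91.20
  Stage 3: F_3 = 10^(2.42/10) = 1.746, G_3 = 10^(11.4/10) = 13.80
Friis cascade:
  F = 1.178 + (1.297 − 1)/0.8488 + (1.746 − 1)/77.41 = 1.538
NF = 10 log₁₀(1.538) = 1.87 dB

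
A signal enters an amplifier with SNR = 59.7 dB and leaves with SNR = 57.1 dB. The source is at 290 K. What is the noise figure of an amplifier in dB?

NF (dB) = SNR_in(dB) − SNR_out(dB) when the source is at T₀
NF = 59.7 − 57.1 = 2.6 dB

2.6 dB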